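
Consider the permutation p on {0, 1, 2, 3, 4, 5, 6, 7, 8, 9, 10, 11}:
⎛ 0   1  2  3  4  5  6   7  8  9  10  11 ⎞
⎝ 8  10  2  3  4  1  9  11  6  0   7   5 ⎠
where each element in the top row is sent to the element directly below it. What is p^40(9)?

Tracing 9 → 0 → … returns to 9 after 4 steps, so 9 lies in a 4-cycle (0 8 6 9).
Powers repeat with period 4 on this cycle, and 40 mod 4 = 0, so p^40(9) = p^0(9).
So p^40(9) = 9.

9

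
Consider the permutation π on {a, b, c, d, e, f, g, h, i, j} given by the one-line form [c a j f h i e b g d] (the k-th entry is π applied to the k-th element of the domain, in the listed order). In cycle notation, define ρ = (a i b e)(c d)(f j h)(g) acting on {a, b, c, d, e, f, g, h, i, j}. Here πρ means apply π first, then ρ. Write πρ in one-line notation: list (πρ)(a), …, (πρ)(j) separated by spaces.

(πρ)(x) = ρ(π(x)). Computing each image: ρ(π(a)) = ρ(c) = d, ρ(π(b)) = ρ(a) = i, ρ(π(c)) = ρ(j) = h, ρ(π(d)) = ρ(f) = j, ρ(π(e)) = ρ(h) = f, ρ(π(f)) = ρ(i) = b, ρ(π(g)) = ρ(e) = a, ρ(π(h)) = ρ(b) = e, ρ(π(i)) = ρ(g) = g, ρ(π(j)) = ρ(d) = c.
Hence πρ = [d i h j f b a e g c].

d i h j f b a e g c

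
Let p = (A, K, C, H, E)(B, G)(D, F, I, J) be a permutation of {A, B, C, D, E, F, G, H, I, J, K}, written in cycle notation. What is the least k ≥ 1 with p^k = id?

The cycle type of p is (5, 4, 2).
The order of p is the least common multiple of its cycle lengths: lcm(5, 4, 2) = 20.

20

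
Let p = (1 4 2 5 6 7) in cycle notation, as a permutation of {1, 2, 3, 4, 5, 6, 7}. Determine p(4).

4 appears in (1 4 2 5 6 7); the next entry (wrapping around) is 2.

2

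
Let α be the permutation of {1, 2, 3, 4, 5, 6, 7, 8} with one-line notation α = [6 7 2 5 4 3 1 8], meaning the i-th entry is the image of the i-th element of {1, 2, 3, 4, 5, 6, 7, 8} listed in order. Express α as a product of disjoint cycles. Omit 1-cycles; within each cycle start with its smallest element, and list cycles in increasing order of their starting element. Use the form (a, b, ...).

Start at 1 and follow images: 1 → 6 → 3 → 2 → 7 → 1, giving the cycle (1, 6, 3, 2, 7).
Continuing from each remaining unvisited element yields (1, 6, 3, 2, 7)(4, 5).

(1, 6, 3, 2, 7)(4, 5)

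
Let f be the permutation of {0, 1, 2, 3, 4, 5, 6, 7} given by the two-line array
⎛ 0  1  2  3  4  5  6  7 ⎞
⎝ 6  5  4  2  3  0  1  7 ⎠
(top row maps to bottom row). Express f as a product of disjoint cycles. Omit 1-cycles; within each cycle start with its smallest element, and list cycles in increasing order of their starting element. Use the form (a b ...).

Start at 0 and follow images: 0 → 6 → 1 → 5 → 0, giving the cycle (0 6 1 5).
Repeating from the next unused element and collecting all non-trivial cycles gives (0 6 1 5)(2 4 3).

(0 6 1 5)(2 4 3)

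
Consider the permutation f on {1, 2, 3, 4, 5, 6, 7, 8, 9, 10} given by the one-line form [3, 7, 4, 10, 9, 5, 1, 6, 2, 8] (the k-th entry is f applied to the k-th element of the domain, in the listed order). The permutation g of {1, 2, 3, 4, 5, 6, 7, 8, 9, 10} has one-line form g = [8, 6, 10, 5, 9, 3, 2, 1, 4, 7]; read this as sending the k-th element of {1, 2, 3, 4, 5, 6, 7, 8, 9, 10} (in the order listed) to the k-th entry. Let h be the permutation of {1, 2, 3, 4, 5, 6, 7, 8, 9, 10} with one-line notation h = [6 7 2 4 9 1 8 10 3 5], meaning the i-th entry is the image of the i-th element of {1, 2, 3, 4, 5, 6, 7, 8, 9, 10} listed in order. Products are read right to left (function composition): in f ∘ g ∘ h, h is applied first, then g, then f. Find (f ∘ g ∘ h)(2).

7

Chase 2: h(2) = 7; g(7) = 2; f(2) = 7. Hence (f ∘ g ∘ h)(2) = 7.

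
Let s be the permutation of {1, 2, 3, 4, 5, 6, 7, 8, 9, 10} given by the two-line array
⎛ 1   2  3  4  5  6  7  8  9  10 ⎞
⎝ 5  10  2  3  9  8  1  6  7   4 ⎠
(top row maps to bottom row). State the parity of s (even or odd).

odd

In disjoint-cycle form the cycle lengths are 4, 4, 2.
A cycle of length ℓ contributes ℓ−1 transpositions, so s is a product of 3 + 3 + 1 = 7 transpositions — odd.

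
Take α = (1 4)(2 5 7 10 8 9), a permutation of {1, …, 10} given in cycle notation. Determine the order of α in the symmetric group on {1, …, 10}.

6

The disjoint cycles have lengths 6, 2, 1, 1.
The order is lcm(6, 2) = 6.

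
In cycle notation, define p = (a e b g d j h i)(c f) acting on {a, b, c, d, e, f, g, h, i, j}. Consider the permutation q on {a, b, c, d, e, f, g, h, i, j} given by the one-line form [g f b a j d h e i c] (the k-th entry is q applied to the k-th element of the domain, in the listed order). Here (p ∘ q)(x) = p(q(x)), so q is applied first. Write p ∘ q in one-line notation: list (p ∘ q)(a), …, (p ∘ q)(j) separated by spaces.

d c g e h j i b a f

(p ∘ q)(x) = p(q(x)). Computing each image: p(q(a)) = p(g) = d, p(q(b)) = p(f) = c, p(q(c)) = p(b) = g, p(q(d)) = p(a) = e, p(q(e)) = p(j) = h, p(q(f)) = p(d) = j, p(q(g)) = p(h) = i, p(q(h)) = p(e) = b, p(q(i)) = p(i) = a, p(q(j)) = p(c) = f.
Hence p ∘ q = [d c g e h j i b a f].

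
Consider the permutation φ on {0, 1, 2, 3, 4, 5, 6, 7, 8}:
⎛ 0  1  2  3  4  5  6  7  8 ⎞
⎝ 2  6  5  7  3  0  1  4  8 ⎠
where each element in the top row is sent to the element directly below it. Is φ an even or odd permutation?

odd

In disjoint-cycle form the cycle lengths are 3, 3, 2, 1.
A cycle is odd iff its length is even; φ has 1 even-length cycle, so sgn(φ) = (−1)^1 and φ is odd.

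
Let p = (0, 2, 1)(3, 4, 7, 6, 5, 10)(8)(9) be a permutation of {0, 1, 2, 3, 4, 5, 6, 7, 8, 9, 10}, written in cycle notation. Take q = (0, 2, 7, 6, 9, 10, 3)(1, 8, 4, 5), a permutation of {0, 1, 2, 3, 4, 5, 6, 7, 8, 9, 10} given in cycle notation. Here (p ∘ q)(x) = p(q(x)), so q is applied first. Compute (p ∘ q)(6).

(p ∘ q)(6) = p(q(6)). q(6) = 9, then p(9) = 9. So (p ∘ q)(6) = 9.

9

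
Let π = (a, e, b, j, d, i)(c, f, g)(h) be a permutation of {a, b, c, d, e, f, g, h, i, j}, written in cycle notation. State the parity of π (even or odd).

The cycle lengths are 6, 3, 1.
A cycle of length ℓ contributes ℓ−1 transpositions, so π is a product of 5 + 2 = 7 transpositions — odd.

odd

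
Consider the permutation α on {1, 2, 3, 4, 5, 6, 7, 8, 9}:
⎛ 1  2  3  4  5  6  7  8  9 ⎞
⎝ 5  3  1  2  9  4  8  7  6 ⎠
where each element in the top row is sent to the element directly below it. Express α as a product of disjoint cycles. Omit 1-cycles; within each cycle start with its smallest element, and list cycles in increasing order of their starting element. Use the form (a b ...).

Start at 1 and follow images: 1 → 5 → 9 → 6 → 4 → 2 → 3 → 1, giving the cycle (1 5 9 6 4 2 3).
Repeating from the next unused element and collecting all non-trivial cycles gives (1 5 9 6 4 2 3)(7 8).

(1 5 9 6 4 2 3)(7 8)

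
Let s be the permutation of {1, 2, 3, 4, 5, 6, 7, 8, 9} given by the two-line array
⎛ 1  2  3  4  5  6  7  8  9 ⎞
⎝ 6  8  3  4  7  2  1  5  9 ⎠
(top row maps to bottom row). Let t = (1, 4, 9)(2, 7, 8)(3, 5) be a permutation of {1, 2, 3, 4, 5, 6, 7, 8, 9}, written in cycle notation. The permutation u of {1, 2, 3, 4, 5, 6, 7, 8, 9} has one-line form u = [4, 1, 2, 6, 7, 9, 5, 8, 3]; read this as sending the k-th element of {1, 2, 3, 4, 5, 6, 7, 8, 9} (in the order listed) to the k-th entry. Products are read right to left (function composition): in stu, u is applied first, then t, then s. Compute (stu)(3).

1

Apply the permutations in order: u(3) = 2, then t(2) = 7, then s(7) = 1. So (stu)(3) = 1.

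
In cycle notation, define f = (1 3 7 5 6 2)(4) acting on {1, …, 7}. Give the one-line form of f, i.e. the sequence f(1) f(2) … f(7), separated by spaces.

Image by image: 1→3, 2→1, 3→7, 4→4, 5→6, 6→2, 7→5.
So the one-line form is 3 1 7 4 6 2 5.

3 1 7 4 6 2 5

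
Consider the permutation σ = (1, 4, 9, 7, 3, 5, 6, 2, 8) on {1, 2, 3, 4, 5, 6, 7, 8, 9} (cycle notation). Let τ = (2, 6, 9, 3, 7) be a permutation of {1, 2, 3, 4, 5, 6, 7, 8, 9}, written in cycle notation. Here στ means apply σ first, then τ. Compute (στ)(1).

4

(στ)(1) = τ(σ(1)). σ(1) = 4, then τ(4) = 4. So (στ)(1) = 4.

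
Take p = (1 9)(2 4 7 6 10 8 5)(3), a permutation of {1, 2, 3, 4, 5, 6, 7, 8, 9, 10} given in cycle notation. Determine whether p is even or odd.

odd

The cycle lengths are 7, 2, 1.
A cycle of length ℓ contributes ℓ−1 transpositions, so p is a product of 6 + 1 = 7 transpositions — odd.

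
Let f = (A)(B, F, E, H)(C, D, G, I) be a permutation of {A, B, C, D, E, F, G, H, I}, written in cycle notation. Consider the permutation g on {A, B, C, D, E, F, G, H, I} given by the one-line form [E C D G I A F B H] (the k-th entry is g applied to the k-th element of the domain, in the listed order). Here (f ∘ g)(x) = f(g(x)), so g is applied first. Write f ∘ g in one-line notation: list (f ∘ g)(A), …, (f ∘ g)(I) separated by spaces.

For each element, apply g then f: A → E → H; B → C → D; C → D → G; D → G → I; E → I → C; F → A → A; G → F → E; H → B → F; I → H → B.
So f ∘ g in one-line form is H D G I C A E F B.

H D G I C A E F B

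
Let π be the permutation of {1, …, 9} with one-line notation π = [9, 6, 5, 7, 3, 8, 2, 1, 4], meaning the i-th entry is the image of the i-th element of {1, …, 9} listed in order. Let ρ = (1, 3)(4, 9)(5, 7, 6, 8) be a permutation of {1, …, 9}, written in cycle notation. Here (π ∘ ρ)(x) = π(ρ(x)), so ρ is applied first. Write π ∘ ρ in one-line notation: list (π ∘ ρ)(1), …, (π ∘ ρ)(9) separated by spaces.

(π ∘ ρ)(x) = π(ρ(x)). Computing each image: π(ρ(1)) = π(3) = 5, π(ρ(2)) = π(2) = 6, π(ρ(3)) = π(1) = 9, π(ρ(4)) = π(9) = 4, π(ρ(5)) = π(7) = 2, π(ρ(6)) = π(8) = 1, π(ρ(7)) = π(6) = 8, π(ρ(8)) = π(5) = 3, π(ρ(9)) = π(4) = 7.
Hence π ∘ ρ = [5 6 9 4 2 1 8 3 7].

5 6 9 4 2 1 8 3 7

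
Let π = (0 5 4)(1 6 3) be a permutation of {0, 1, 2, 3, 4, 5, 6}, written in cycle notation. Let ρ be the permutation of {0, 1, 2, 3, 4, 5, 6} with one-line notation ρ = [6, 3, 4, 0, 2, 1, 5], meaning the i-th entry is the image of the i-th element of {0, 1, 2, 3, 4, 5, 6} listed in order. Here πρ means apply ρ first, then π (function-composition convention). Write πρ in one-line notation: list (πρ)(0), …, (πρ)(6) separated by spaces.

3 1 0 5 2 6 4

(πρ)(x) = π(ρ(x)). Computing each image: π(ρ(0)) = π(6) = 3, π(ρ(1)) = π(3) = 1, π(ρ(2)) = π(4) = 0, π(ρ(3)) = π(0) = 5, π(ρ(4)) = π(2) = 2, π(ρ(5)) = π(1) = 6, π(ρ(6)) = π(5) = 4.
Hence πρ = [3 1 0 5 2 6 4].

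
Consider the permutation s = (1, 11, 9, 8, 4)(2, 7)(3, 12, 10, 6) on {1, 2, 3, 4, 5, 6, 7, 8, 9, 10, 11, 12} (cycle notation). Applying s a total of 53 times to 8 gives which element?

8 lies in the 5-cycle (1, 11, 9, 8, 4).
Since the cycle has length 5, s^53 acts on it the same as s^3 (53 mod 5 = 3).
Stepping 3 places around the cycle: 8 → 4 → 1 → 11.

11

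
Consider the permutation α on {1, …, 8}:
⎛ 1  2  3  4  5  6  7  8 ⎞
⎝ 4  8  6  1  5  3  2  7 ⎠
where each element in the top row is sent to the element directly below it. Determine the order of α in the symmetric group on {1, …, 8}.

Writing α as disjoint cycles, the cycle lengths are 3, 2, 2, 1.
The order of α is the least common multiple of its cycle lengths: lcm(3, 2, 2) = 6.

6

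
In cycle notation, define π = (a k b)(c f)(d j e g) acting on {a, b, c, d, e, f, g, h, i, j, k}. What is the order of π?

The cycle type of π is (4, 3, 2, 1, 1).
Since disjoint cycles commute, ord(π) = lcm(4, 3, 2) = 12.

12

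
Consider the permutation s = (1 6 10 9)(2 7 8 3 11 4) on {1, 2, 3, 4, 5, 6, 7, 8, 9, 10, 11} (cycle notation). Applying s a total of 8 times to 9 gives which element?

9

9 lies in the 4-cycle (1 6 10 9).
Powers repeat with period 4 on this cycle, and 8 mod 4 = 0, so s^8(9) = s^0(9).
So s^8(9) = 9.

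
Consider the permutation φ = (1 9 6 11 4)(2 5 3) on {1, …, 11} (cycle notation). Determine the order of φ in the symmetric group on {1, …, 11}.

The disjoint cycles have lengths 5, 3, 1, 1, 1.
Since disjoint cycles commute, ord(φ) = lcm(5, 3) = 15.

15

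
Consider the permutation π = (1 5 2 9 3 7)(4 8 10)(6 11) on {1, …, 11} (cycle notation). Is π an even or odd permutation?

even

The cycle lengths are 6, 3, 2.
A cycle is odd iff its length is even; π has 2 even-length cycles, so sgn(π) = (−1)^2 and π is even.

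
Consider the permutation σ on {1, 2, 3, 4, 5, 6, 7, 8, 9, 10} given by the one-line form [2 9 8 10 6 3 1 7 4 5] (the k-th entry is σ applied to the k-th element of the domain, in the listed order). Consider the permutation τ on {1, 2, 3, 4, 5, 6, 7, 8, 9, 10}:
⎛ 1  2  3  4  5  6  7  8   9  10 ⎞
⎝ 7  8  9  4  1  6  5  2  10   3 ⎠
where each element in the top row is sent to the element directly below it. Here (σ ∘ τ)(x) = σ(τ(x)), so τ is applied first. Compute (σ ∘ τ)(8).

9

τ(8) = 2, then σ(2) = 9; composing gives (σ ∘ τ)(8) = 9.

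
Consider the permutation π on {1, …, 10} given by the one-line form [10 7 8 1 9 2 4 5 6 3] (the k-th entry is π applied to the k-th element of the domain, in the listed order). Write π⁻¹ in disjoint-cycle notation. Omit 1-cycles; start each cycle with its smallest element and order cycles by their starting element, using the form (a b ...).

First write π in disjoint cycles: (1 10 3 8 5 9 6 2 7 4).
Reversing each cycle (and rotating so the smallest element leads) gives π⁻¹ = (1 4 7 2 6 9 5 8 3 10).

(1 4 7 2 6 9 5 8 3 10)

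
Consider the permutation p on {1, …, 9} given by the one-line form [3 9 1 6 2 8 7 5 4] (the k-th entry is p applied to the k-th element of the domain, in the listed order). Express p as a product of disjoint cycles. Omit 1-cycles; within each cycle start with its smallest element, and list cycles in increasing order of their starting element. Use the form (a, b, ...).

(1, 3)(2, 9, 4, 6, 8, 5)

From 1: 1 → 3 → 1, closing the cycle (1, 3).
Continuing from each remaining unvisited element yields (1, 3)(2, 9, 4, 6, 8, 5).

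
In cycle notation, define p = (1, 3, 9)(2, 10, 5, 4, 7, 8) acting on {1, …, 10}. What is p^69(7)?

7 lies in the 6-cycle (2, 10, 5, 4, 7, 8).
On a 6-cycle, p^6 is the identity, so p^69 = p^3 there (69 ≡ 3 mod 6).
Stepping 3 places around the cycle: 7 → 8 → 2 → 10.

10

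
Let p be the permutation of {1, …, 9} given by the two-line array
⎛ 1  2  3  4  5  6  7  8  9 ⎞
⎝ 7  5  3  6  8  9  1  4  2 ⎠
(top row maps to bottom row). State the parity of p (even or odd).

In disjoint-cycle form the cycle lengths are 6, 2, 1.
A cycle is odd iff its length is even; p has 2 even-length cycles, so sgn(p) = (−1)^2 and p is even.

even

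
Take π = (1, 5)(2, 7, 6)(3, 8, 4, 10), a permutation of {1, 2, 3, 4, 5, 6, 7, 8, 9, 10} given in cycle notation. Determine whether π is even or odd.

even

The cycle lengths are 4, 3, 2, 1.
A cycle is odd iff its length is even; π has 2 even-length cycles, so sgn(π) = (−1)^2 and π is even.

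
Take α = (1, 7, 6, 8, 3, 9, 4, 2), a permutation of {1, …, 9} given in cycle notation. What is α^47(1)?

1 lies in the 8-cycle (1, 7, 6, 8, 3, 9, 4, 2).
Powers repeat with period 8 on this cycle, and 47 mod 8 = 7, so α^47(1) = α^7(1).
Stepping 7 places around the cycle: 1 → 7 → 6 → 8 → 3 → 9 → 4 → 2.

2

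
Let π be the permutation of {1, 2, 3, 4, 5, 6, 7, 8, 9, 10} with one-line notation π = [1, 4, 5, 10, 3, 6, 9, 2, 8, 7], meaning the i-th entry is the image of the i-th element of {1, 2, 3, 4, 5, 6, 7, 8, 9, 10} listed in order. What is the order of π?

The disjoint-cycle form of π has cycle lengths 6, 2, 1, 1.
Since disjoint cycles commute, ord(π) = lcm(6, 2) = 6.

6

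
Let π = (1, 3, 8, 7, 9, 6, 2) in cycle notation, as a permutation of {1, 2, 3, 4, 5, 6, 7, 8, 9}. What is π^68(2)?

9

2 lies in the 7-cycle (1, 3, 8, 7, 9, 6, 2).
On a 7-cycle, π^7 is the identity, so π^68 = π^5 there (68 ≡ 5 mod 7).
Stepping 5 places around the cycle: 2 → 1 → 3 → 8 → 7 → 9.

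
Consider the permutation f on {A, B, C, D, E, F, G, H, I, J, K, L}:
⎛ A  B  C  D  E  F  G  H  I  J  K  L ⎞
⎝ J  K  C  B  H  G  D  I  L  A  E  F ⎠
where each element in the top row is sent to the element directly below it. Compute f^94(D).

H

Tracing D → B → … returns to D after 9 steps, so D lies in a 9-cycle (B K E H I L F G D).
Since the cycle has length 9, f^94 acts on it the same as f^4 (94 mod 9 = 4).
Stepping 4 places around the cycle: D → B → K → E → H.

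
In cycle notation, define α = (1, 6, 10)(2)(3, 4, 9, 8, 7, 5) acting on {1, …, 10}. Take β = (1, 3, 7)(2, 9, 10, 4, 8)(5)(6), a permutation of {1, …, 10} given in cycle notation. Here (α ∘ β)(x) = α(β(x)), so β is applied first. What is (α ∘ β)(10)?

9

β(10) = 4, then α(4) = 9; composing gives (α ∘ β)(10) = 9.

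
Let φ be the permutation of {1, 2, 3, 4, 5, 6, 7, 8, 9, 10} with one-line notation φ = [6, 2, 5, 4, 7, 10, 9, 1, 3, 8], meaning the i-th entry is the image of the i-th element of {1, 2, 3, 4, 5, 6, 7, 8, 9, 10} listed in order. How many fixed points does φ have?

The fixed points (elements with φ(x) = x) are {2, 4}, so there are 2.

2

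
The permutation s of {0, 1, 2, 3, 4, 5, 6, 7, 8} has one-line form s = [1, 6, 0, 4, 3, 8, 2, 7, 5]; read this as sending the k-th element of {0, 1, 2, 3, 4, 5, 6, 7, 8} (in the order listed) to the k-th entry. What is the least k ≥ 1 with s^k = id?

4

Decomposing into disjoint cycles gives cycle lengths 4, 2, 2, 1.
The order of s is the least common multiple of its cycle lengths: lcm(4, 2, 2) = 4.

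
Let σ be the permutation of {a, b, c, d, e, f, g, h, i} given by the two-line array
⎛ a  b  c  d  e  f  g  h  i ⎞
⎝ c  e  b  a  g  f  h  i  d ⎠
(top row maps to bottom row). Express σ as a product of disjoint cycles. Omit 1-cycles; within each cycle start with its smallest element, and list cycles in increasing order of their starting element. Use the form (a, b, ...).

Start at a and follow images: a → c → b → e → g → h → i → d → a, giving the cycle (a, c, b, e, g, h, i, d).
Repeating from the next unused element and collecting all non-trivial cycles gives (a, c, b, e, g, h, i, d).

(a, c, b, e, g, h, i, d)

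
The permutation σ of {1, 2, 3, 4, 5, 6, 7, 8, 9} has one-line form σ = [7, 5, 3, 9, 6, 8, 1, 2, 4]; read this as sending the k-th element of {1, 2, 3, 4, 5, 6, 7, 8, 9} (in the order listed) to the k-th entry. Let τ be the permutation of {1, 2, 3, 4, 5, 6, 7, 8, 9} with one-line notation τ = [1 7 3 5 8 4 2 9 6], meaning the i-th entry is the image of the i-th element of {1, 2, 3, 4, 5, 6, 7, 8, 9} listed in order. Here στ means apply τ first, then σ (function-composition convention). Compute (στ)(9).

τ(9) = 6, then σ(6) = 8; composing gives (στ)(9) = 8.

8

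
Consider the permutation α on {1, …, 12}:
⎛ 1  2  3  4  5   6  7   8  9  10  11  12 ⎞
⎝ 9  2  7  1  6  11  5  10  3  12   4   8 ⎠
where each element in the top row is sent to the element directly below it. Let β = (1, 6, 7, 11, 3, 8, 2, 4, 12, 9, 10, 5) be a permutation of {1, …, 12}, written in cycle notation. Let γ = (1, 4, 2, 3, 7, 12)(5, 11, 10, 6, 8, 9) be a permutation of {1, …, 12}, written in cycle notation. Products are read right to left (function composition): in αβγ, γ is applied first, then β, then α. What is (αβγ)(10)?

5

Apply the permutations in order: γ(10) = 6, then β(6) = 7, then α(7) = 5. So (αβγ)(10) = 5.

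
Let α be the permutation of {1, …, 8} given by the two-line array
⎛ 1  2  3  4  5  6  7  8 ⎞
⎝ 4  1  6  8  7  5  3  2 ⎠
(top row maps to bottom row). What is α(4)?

The entry below 4 in the array is 8, so α(4) = 8.

8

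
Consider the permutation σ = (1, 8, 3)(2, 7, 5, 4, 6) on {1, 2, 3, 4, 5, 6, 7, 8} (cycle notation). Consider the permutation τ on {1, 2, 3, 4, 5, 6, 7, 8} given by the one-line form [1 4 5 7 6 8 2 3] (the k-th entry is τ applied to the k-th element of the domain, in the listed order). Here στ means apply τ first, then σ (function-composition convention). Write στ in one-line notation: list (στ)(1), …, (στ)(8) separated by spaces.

8 6 4 5 2 3 7 1

(στ)(x) = σ(τ(x)). Computing each image: σ(τ(1)) = σ(1) = 8, σ(τ(2)) = σ(4) = 6, σ(τ(3)) = σ(5) = 4, σ(τ(4)) = σ(7) = 5, σ(τ(5)) = σ(6) = 2, σ(τ(6)) = σ(8) = 3, σ(τ(7)) = σ(2) = 7, σ(τ(8)) = σ(3) = 1.
Hence στ = [8 6 4 5 2 3 7 1].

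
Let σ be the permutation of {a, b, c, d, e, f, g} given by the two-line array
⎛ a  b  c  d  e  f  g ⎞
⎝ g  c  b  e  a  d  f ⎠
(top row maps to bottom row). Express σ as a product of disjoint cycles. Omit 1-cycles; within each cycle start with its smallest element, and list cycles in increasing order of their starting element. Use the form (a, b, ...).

(a, g, f, d, e)(b, c)

Iterating σ from a gives a → g → f → d → e → a; that is the 5-cycle (a, g, f, d, e).
Continuing from each remaining unvisited element yields (a, g, f, d, e)(b, c).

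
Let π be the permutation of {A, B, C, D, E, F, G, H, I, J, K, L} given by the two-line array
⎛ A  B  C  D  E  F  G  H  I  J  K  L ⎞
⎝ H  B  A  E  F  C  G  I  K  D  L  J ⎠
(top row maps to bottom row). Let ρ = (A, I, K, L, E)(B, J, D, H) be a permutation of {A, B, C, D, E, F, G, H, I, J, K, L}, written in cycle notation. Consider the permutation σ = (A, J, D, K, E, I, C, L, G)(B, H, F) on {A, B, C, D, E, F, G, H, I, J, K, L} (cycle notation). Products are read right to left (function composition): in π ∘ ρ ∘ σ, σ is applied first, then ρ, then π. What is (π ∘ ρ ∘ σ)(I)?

Apply the permutations in order: σ(I) = C, then ρ(C) = C, then π(C) = A. So (π ∘ ρ ∘ σ)(I) = A.

A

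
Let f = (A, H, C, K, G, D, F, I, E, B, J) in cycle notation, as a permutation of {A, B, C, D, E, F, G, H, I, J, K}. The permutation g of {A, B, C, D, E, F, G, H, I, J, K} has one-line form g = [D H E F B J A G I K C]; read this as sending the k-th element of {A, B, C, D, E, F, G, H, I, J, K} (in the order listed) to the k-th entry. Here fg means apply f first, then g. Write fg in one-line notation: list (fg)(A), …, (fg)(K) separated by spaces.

G K C J H I F E B D A

Chase each element through f then g: A → H → G; B → J → K; C → K → C; D → F → J; E → B → H; F → I → I; G → D → F; H → C → E; I → E → B; J → A → D; K → G → A.
Collecting the images, fg = [G K C J H I F E B D A].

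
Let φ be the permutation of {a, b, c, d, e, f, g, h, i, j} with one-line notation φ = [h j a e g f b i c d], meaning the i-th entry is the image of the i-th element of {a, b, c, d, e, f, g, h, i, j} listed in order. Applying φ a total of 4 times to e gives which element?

Tracing e → g → … returns to e after 5 steps, so e lies in a 5-cycle (b j d e g).
Advancing 4 steps from e: e → g → b → j → d.

d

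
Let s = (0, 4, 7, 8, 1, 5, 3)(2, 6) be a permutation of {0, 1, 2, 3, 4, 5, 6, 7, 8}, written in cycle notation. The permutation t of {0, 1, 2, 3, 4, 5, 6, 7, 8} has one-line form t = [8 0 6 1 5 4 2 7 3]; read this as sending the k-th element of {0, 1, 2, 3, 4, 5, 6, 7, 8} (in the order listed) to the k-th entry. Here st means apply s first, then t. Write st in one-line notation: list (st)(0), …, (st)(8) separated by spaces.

(st)(x) = t(s(x)). Computing each image: t(s(0)) = t(4) = 5, t(s(1)) = t(5) = 4, t(s(2)) = t(6) = 2, t(s(3)) = t(0) = 8, t(s(4)) = t(7) = 7, t(s(5)) = t(3) = 1, t(s(6)) = t(2) = 6, t(s(7)) = t(8) = 3, t(s(8)) = t(1) = 0.
Hence st = [5 4 2 8 7 1 6 3 0].

5 4 2 8 7 1 6 3 0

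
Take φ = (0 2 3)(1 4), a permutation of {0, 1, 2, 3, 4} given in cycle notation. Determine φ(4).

1

4 appears in (1 4); the next entry (wrapping around) is 1.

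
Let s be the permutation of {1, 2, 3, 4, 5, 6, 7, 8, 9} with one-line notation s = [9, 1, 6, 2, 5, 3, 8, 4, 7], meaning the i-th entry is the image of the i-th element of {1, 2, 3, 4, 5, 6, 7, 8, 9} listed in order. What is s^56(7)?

Tracing 7 → 8 → … returns to 7 after 6 steps, so 7 lies in a 6-cycle (1 9 7 8 4 2).
On a 6-cycle, s^6 is the identity, so s^56 = s^2 there (56 ≡ 2 mod 6).
Advancing 2 steps from 7: 7 → 8 → 4.

4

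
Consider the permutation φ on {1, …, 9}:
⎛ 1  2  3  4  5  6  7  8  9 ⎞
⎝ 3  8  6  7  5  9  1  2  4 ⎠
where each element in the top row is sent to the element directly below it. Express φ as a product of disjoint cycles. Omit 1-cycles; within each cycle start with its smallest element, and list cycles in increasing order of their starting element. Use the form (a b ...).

(1 3 6 9 4 7)(2 8)

From 1: 1 → 3 → 6 → 9 → 4 → 7 → 1, closing the cycle (1 3 6 9 4 7).
Continuing from each remaining unvisited element yields (1 3 6 9 4 7)(2 8).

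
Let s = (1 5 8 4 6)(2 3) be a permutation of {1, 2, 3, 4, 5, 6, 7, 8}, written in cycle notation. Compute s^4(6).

6 lies in the 5-cycle (1 5 8 4 6).
Advancing 4 steps from 6: 6 → 1 → 5 → 8 → 4.

4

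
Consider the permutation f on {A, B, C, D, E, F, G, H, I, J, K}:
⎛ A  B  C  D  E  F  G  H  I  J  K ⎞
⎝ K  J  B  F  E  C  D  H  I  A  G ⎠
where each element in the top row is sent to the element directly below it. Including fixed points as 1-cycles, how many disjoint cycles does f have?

4

The cycle decomposition is (A, K, G, D, F, C, B, J)(E)(H)(I), which has 4 cycles (counting 1-cycles).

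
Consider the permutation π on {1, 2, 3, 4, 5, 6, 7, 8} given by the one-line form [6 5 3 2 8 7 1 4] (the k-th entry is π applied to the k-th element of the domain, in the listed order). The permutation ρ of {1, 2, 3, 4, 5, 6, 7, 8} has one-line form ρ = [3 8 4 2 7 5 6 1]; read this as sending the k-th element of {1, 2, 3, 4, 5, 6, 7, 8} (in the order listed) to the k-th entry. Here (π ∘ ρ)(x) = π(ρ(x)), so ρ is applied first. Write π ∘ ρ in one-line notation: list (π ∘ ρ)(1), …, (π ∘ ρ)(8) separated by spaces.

(π ∘ ρ)(x) = π(ρ(x)). Computing each image: π(ρ(1)) = π(3) = 3, π(ρ(2)) = π(8) = 4, π(ρ(3)) = π(4) = 2, π(ρ(4)) = π(2) = 5, π(ρ(5)) = π(7) = 1, π(ρ(6)) = π(5) = 8, π(ρ(7)) = π(6) = 7, π(ρ(8)) = π(1) = 6.
Hence π ∘ ρ = [3 4 2 5 1 8 7 6].

3 4 2 5 1 8 7 6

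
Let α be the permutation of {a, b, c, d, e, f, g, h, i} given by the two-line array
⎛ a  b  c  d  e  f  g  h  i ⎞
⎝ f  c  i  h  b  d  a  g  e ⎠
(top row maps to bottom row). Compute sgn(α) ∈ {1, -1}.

-1

In disjoint-cycle form the cycle lengths are 5, 4.
A cycle of length ℓ contributes ℓ−1 transpositions, so α is a product of 4 + 3 = 7 transpositions — odd.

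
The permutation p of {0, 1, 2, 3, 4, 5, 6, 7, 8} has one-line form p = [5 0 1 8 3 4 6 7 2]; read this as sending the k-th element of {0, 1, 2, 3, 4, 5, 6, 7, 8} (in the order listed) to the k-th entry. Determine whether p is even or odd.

even

In disjoint-cycle form the cycle lengths are 7, 1, 1.
A cycle is odd iff its length is even; p has 0 even-length cycles, so sgn(p) = (−1)^0 and p is even.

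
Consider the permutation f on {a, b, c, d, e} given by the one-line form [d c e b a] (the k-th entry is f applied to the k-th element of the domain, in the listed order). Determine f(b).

c

b is element number 2 of the domain, and entry number 2 of the one-line form is c, so f(b) = c.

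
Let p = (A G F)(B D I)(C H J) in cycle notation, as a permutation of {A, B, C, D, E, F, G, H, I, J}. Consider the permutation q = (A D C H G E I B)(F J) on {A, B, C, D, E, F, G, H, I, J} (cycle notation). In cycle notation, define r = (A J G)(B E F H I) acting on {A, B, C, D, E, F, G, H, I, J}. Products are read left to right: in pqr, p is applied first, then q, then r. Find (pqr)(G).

(pqr)(G) = r(q(p(G))). p(G) = F, then q(F) = J, then r(J) = G, so the result is G.

G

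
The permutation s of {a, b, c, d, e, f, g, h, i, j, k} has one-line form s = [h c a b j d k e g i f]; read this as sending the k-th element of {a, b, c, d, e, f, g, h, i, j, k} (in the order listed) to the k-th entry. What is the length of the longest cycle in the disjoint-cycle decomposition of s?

11

Decomposing into disjoint cycles gives (a, h, e, j, i, g, k, f, d, b, c); the longest has length 11.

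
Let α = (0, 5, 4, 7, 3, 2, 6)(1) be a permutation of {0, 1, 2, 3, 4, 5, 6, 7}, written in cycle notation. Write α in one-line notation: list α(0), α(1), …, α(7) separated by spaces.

5 1 6 2 7 4 0 3

Image by image: 0↦5, 1↦1, 2↦6, 3↦2, 4↦7, 5↦4, 6↦0, 7↦3.
So the one-line form is 5 1 6 2 7 4 0 3.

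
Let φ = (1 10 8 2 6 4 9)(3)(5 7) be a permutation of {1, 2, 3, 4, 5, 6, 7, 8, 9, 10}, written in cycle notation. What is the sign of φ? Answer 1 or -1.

-1

The cycle lengths are 7, 2, 1.
A cycle is odd iff its length is even; φ has 1 even-length cycle, so sgn(φ) = (−1)^1 and φ is odd.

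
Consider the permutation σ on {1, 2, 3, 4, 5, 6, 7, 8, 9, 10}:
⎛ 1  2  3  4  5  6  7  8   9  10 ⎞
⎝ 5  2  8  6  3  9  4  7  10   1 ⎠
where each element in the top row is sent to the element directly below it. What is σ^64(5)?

3

Tracing 5 → 3 → … returns to 5 after 9 steps, so 5 lies in a 9-cycle (1 5 3 8 7 4 6 9 10).
On a 9-cycle, σ^9 is the identity, so σ^64 = σ^1 there (64 ≡ 1 mod 9).
Stepping 1 place around the cycle: 5 → 3.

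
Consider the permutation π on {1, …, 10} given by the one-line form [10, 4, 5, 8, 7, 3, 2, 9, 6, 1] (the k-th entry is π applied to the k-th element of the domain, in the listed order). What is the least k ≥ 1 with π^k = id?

8

The disjoint-cycle form of π has cycle lengths 8, 2.
The order is lcm(8, 2) = 8.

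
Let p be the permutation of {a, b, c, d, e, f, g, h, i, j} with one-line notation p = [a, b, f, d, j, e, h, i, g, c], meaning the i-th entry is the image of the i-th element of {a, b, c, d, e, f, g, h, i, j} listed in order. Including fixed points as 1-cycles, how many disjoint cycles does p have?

5

The cycle decomposition is (a)(b)(c f e j)(d)(g h i), which has 5 cycles (counting 1-cycles).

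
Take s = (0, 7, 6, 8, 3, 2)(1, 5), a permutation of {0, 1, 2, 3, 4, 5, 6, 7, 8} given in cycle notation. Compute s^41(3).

3 lies in the 6-cycle (0, 7, 6, 8, 3, 2).
Powers repeat with period 6 on this cycle, and 41 mod 6 = 5, so s^41(3) = s^5(3).
Stepping 5 places around the cycle: 3 → 2 → 0 → 7 → 6 → 8.

8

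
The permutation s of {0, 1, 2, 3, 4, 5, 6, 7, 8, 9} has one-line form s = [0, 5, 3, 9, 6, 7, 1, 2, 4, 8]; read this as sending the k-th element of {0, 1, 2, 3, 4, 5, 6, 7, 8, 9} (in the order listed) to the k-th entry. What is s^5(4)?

2

Tracing 4 → 6 → … returns to 4 after 9 steps, so 4 lies in a 9-cycle (1, 5, 7, 2, 3, 9, 8, 4, 6).
Stepping 5 places around the cycle: 4 → 6 → 1 → 5 → 7 → 2.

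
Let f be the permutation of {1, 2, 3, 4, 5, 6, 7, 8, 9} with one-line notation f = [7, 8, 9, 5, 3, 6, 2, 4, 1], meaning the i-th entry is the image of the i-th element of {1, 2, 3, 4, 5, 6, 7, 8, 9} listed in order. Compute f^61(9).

4

Tracing 9 → 1 → … returns to 9 after 8 steps, so 9 lies in an 8-cycle (1 7 2 8 4 5 3 9).
Since the cycle has length 8, f^61 acts on it the same as f^5 (61 mod 8 = 5).
Advancing 5 steps from 9: 9 → 1 → 7 → 2 → 8 → 4.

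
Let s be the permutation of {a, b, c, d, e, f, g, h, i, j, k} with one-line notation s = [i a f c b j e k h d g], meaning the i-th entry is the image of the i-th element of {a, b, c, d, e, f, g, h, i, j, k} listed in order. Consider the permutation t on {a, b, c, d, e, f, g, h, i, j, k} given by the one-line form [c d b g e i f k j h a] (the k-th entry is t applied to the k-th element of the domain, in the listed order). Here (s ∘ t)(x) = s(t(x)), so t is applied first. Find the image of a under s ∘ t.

f

(s ∘ t)(a) = s(t(a)). t(a) = c, then s(c) = f. So (s ∘ t)(a) = f.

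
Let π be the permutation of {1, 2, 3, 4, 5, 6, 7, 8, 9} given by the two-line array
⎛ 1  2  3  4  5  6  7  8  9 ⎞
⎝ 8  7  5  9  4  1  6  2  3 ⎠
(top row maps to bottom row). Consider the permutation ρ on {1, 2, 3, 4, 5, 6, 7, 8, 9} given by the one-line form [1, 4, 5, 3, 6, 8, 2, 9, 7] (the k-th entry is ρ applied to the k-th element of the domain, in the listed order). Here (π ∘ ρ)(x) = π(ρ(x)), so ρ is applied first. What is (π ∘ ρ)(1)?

ρ(1) = 1, then π(1) = 8; composing gives (π ∘ ρ)(1) = 8.

8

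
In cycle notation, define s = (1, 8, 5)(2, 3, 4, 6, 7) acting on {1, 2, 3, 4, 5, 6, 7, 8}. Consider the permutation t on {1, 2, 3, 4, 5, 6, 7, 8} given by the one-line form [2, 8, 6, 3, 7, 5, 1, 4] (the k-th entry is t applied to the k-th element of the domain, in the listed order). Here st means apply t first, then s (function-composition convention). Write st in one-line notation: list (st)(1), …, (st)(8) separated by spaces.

(st)(x) = s(t(x)). Computing each image: s(t(1)) = s(2) = 3, s(t(2)) = s(8) = 5, s(t(3)) = s(6) = 7, s(t(4)) = s(3) = 4, s(t(5)) = s(7) = 2, s(t(6)) = s(5) = 1, s(t(7)) = s(1) = 8, s(t(8)) = s(4) = 6.
Hence st = [3 5 7 4 2 1 8 6].

3 5 7 4 2 1 8 6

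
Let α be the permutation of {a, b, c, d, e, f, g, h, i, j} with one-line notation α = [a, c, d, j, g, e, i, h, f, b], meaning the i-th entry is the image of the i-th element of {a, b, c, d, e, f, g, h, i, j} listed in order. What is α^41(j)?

Tracing j → b → … returns to j after 4 steps, so j lies in a 4-cycle (b, c, d, j).
On a 4-cycle, α^4 is the identity, so α^41 = α^1 there (41 ≡ 1 mod 4).
Advancing 1 step from j: j → b.

b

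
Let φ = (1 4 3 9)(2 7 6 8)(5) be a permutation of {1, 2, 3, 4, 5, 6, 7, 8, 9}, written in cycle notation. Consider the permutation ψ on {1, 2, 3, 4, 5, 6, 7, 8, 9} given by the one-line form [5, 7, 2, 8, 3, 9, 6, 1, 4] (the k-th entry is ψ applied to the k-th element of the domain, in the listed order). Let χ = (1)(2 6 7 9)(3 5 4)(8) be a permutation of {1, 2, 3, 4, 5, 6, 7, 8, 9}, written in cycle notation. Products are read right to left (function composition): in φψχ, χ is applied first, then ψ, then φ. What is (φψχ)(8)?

4

Chase 8: χ(8) = 8; ψ(8) = 1; φ(1) = 4. Hence (φψχ)(8) = 4.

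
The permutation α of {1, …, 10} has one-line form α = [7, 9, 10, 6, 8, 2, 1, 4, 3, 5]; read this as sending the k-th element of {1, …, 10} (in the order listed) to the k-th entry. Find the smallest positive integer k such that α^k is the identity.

8

Decomposing into disjoint cycles gives cycle lengths 8, 2.
The order is lcm(8, 2) = 8.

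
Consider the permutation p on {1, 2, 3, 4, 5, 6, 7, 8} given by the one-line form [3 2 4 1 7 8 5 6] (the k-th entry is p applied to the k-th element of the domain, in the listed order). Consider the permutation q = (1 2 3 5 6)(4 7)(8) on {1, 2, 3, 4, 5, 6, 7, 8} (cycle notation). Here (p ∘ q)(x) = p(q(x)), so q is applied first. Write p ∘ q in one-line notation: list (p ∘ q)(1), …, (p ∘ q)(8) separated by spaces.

2 4 7 5 8 3 1 6

Chase each element through q then p: 1 → 2 → 2; 2 → 3 → 4; 3 → 5 → 7; 4 → 7 → 5; 5 → 6 → 8; 6 → 1 → 3; 7 → 4 → 1; 8 → 8 → 6.
Collecting the images, p ∘ q = [2 4 7 5 8 3 1 6].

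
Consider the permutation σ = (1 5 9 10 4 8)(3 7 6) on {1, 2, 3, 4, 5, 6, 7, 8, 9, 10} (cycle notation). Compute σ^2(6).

6 lies in the 3-cycle (3 7 6).
Advancing 2 steps from 6: 6 → 3 → 7.

7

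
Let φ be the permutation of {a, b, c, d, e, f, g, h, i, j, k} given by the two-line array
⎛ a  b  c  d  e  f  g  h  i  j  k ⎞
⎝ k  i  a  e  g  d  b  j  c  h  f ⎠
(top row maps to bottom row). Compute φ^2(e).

b

Tracing e → g → … returns to e after 9 steps, so e lies in a 9-cycle (a k f d e g b i c).
Advancing 2 steps from e: e → g → b.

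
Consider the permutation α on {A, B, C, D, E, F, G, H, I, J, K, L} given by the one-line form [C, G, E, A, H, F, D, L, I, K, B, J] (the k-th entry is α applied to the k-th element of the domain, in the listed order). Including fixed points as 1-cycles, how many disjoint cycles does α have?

The cycle decomposition is (A C E H L J K B G D)(F)(I), which has 3 cycles (counting 1-cycles).

3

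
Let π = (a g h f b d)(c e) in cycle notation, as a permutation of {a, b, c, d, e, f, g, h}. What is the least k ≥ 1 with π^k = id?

6

The disjoint cycles have lengths 6, 2.
The order of π is the least common multiple of its cycle lengths: lcm(6, 2) = 6.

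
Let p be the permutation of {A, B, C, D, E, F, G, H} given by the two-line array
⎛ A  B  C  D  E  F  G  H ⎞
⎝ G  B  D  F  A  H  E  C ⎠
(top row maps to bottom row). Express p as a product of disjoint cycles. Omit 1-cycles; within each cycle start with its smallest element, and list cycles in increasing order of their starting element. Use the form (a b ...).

From A: A → G → E → A, closing the cycle (A G E).
Repeating from the next unused element and collecting all non-trivial cycles gives (A G E)(C D F H).

(A G E)(C D F H)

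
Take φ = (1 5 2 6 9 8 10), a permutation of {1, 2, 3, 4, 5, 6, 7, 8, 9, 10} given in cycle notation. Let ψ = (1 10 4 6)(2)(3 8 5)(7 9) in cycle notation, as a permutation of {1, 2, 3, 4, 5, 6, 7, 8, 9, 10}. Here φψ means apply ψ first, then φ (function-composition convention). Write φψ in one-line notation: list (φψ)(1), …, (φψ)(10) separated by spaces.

For each element, apply ψ then φ: 1 → 10 → 1; 2 → 2 → 6; 3 → 8 → 10; 4 → 6 → 9; 5 → 3 → 3; 6 → 1 → 5; 7 → 9 → 8; 8 → 5 → 2; 9 → 7 → 7; 10 → 4 → 4.
So φψ in one-line form is 1 6 10 9 3 5 8 2 7 4.

1 6 10 9 3 5 8 2 7 4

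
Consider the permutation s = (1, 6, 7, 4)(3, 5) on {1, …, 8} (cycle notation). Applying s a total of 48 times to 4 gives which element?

4

4 lies in the 4-cycle (1, 6, 7, 4).
Powers repeat with period 4 on this cycle, and 48 mod 4 = 0, so s^48(4) = s^0(4).
So s^48(4) = 4.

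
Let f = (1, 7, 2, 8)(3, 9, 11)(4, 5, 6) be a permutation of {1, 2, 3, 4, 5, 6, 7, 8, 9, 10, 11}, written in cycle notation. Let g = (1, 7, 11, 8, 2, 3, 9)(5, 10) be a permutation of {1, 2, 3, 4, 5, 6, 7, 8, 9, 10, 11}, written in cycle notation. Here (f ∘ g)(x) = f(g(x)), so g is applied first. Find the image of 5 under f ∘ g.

g(5) = 10, then f(10) = 10; composing gives (f ∘ g)(5) = 10.

10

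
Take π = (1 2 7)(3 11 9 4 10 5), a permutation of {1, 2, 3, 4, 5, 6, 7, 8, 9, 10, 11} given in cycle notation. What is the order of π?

6

The disjoint cycles have lengths 6, 3, 1, 1.
Since disjoint cycles commute, ord(π) = lcm(6, 3) = 6.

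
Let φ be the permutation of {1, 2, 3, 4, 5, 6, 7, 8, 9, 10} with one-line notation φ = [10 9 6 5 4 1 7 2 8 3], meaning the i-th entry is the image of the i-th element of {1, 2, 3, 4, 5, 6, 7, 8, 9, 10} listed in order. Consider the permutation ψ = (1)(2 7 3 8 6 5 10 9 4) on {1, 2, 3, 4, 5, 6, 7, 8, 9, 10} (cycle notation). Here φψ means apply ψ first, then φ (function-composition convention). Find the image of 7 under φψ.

6

(φψ)(7) = φ(ψ(7)). ψ(7) = 3, then φ(3) = 6. So (φψ)(7) = 6.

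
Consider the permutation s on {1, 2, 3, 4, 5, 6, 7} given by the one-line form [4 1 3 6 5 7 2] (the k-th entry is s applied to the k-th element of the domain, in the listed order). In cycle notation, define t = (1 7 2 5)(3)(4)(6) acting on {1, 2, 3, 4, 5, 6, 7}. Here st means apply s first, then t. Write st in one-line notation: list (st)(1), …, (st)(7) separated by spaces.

For each element, apply s then t: 1 → 4 → 4; 2 → 1 → 7; 3 → 3 → 3; 4 → 6 → 6; 5 → 5 → 1; 6 → 7 → 2; 7 → 2 → 5.
So st in one-line form is 4 7 3 6 1 2 5.

4 7 3 6 1 2 5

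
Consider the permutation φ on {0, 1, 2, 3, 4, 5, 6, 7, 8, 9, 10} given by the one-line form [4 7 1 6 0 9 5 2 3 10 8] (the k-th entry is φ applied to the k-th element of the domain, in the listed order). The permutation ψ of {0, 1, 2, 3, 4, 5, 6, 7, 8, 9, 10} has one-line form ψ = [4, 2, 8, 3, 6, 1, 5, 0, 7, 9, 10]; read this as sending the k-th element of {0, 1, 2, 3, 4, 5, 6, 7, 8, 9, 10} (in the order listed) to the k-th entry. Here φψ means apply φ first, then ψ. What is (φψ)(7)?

8

First apply φ: φ(7) = 2, then ψ(2) = 8. Thus (φψ)(7) = 8.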